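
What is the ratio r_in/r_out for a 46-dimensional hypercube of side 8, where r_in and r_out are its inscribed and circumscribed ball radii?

For an n-cube of any side s, the inradius is s/2 and the circumradius is s√n/2, so the ratio is 1/√46 ≈ 0.147442.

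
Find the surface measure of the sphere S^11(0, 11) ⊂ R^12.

The surface area of an n-ball is 2π^(n/2) r^(n-1) / Γ(n/2). For n=12, r=11: 285311670611·π^6/60 ≈ 4.57159e+12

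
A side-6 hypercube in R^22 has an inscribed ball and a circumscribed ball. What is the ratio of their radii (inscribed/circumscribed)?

For an n-cube of any side s, the inradius is s/2 and the circumradius is s√n/2, so the ratio is 1/√22 ≈ 0.213201.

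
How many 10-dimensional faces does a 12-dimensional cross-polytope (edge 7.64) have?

Each 10-face is the convex hull of 11 vertices, one chosen as ±e_i from each of 11 distinct axes: 2^11·C(12,11) = 24576.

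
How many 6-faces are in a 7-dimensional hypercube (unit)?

Number of 6-faces = C(7,6) · 2^(7-6) = 7 · 2 = 14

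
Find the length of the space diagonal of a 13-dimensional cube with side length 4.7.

d = √(4.7² + 4.7² + ... + 4.7²) [13 terms] = √(13·4.7²) = 4.7√13 ≈ 16.9461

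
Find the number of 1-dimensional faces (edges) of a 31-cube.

Number of 1-faces = C(31,1)·2^(31-1) = 31·1073741824 = 33285996544.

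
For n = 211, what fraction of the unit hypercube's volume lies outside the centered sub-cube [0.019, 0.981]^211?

1 - (1 - 2·0.019)^211 = 1 - 0.962^211 ≈ 0.999718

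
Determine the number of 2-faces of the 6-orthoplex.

f_2(6-orthoplex) = 2^3 · (6 choose 3) = 160.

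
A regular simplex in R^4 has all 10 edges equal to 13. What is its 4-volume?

V = (13^4 / 4!) · √((4+1) / 2^4) ≈ 665.254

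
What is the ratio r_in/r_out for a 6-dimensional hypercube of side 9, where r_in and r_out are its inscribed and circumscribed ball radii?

r_in = 9/2 (half the side); r_out = 9√6/2 (half the diagonal). Ratio = 1/√6 ≈ 0.408248.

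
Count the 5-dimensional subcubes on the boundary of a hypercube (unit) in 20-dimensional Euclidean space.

f_5(20-cube) = (20 choose 5) · 2^15 = 508035072.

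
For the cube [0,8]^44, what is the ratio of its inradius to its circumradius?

For an n-cube of any side s, the inradius is s/2 and the circumradius is s√n/2, so the ratio is 1/√44 ≈ 0.150756.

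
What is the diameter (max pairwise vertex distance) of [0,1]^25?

The space diagonal of an n-cube of side s is s√n. Here 1·√25 = 5.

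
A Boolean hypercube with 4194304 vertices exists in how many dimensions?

2^n = 4194304 ⇒ n = log_2(4194304) = 22.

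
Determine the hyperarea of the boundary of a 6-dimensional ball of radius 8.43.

The surface area of an n-ball is 2π^(n/2) r^(n-1) / Γ(n/2). For n=6, r=8.43: 1.32004e+06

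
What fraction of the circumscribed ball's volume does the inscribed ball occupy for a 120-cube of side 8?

Volume scales as r^n, and r_in/r_out = 1/√120, giving (1/√120)^120 ≈ 1.7747e-125.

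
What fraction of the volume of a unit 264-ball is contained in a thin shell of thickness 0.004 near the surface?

V(inner)/V(outer) = ((1-0.004)/1)^264 ≈ 0.3471, so the shell fraction is 0.652891.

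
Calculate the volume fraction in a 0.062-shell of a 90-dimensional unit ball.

1 - (1-0.062)^90 ≈ 0.99685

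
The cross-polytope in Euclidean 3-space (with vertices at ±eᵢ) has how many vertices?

An n-cross-polytope has 2n vertices; here n = 3, giving 6.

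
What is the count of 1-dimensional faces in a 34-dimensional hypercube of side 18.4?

Choose 1 of 34 axes to span the face (C(34,1) = 34 ways), then fix each of the remaining 33 coordinates at one of its two extreme values (2^33 = 8589934592 ways): 34·8589934592 = 292057776128.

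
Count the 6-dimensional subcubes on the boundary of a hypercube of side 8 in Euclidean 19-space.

An n-cube has C(n,k)·2^(n-k) k-faces. Here C(19,6)·2^13 = 27132·8192 = 222265344.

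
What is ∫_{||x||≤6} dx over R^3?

V = 288·π ≈ 904.779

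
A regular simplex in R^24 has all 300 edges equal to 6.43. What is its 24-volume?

For a regular n-simplex with edge a, V = (a^n / n!)·√((n+1)/2^n). With a=6.43, n=24: V ≈ 4.90871e-08.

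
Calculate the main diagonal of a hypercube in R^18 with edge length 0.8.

d = √(0.8² + 0.8² + ... + 0.8²) [18 terms] = √(18·0.8²) = 0.8√18 ≈ 3.39411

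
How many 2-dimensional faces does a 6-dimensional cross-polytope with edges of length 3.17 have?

Each 2-face is the convex hull of 3 vertices, one chosen as ±e_i from each of 3 distinct axes: 2^3·C(6,3) = 160.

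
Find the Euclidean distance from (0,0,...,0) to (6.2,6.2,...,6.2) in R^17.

Diagonal = √17 · 6.2 ≈ 25.5633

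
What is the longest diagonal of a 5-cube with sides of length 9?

||(9,9,...,9)|| = √(5)·9 ≈ 20.1246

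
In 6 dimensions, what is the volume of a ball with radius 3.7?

V_6(3.7) = π^(6/2) · (3.7)^6 / Γ(6/2 + 1) ≈ 13258.9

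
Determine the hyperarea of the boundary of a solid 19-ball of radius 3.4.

S = n·V_n(r)/r = 19·V_19(3.4)/3.4 (volume-to-surface relation), giving 3.26559e+09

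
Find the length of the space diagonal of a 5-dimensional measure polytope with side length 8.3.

||(8.3,8.3,...,8.3)|| = √(5)·8.3 ≈ 18.5594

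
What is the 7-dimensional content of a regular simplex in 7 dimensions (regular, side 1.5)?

V = (1.5^7 / 7!) · √((7+1) / 2^7) ≈ 0.000847517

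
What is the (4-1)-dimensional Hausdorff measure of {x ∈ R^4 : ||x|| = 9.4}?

S = n·V_n(r)/r = 4·V_4(9.4)/9.4 (volume-to-surface relation), giving 16395.1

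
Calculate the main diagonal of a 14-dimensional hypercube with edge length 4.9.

Diagonal = √14 · 4.9 ≈ 18.3341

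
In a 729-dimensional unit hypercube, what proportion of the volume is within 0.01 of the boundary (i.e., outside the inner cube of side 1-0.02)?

1 - (1 - 2·0.01)^729 = 1 - 0.98^729 ≈ 0.9999995984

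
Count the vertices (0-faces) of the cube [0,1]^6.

Each vertex is a binary string of length 6, so there are 2^6 = 64.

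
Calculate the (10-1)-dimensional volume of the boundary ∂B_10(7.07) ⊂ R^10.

S = n·V_n(r)/r = 10·V_10(7.07)/7.07 (volume-to-surface relation), giving 1.12549e+09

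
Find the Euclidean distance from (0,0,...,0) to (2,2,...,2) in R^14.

The space diagonal of an n-cube of side s is s√n. Here 2·√14 ≈ 7.48331.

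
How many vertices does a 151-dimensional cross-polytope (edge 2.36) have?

The 151-dimensional cross-polytope has 2n = 2·151 = 302 vertices.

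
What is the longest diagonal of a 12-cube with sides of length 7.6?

Diagonal = √12 · 7.6 ≈ 26.3272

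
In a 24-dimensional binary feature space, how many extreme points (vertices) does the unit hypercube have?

Each vertex is a binary string of length 24, so there are 2^24 = 16777216.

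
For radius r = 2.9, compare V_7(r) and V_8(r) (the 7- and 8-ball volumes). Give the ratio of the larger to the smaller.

V_7(2.9) ≈ 8150.16, V_8(2.9) ≈ 20303.6. The 8-ball is larger by a factor of 2.491.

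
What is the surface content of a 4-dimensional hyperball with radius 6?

S = n·V_n(r)/r = 4·V_4(6)/6 (volume-to-surface relation), giving 432·π^2 ≈ 4263.67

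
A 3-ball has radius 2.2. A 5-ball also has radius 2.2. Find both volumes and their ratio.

V_3(2.2) ≈ 44.6022. V_5(2.2) ≈ 271.276. Ratio V_3/V_5 ≈ 0.1644.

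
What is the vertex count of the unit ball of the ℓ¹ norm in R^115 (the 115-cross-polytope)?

An n-cross-polytope has 2n vertices; here n = 115, giving 230.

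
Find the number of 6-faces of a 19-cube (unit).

f_6(19-cube) = (19 choose 6) · 2^13 = 222265344.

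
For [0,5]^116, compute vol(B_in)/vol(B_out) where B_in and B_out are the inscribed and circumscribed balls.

The radii are 5/2 and 5√116/2, so the volume ratio is (1/√116)^116 = 116^{-116/2} ≈ 1.82573e-120.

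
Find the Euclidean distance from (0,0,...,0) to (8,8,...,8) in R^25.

The space diagonal of an n-cube of side s is s√n. Here 8·√25 = 40.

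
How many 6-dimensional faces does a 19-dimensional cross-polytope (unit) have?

Each 6-face is the convex hull of 7 vertices, one chosen as ±e_i from each of 7 distinct axes: 2^7·C(19,7) = 6449664.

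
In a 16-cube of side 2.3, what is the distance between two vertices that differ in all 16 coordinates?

The space diagonal of an n-cube of side s is s√n. Here 2.3·√16 = 9.2.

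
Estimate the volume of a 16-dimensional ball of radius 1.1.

The n-ball volume is π^(n/2)·r^n/Γ(n/2+1). With n=16, r=1.1: V ≈ 1.08134.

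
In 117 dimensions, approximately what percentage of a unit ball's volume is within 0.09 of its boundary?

1 - (1-0.09)^117 ≈ 0.999984 ≈ 99.998386%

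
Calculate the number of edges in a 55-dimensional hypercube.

An n-cube has n·2^(n-1) edges. With n = 55: 55·18014398509481984 = 990791918021509120.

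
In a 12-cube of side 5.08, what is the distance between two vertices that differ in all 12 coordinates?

d = √(5.08² + 5.08² + ... + 5.08²) [12 terms] = √(12·5.08²) = 5.08√12 ≈ 17.5976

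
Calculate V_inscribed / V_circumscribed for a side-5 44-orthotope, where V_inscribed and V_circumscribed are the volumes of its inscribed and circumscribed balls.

The radii are 5/2 and 5√44/2, so the volume ratio is (1/√44)^44 = 44^{-44/2} ≈ 6.98299e-37.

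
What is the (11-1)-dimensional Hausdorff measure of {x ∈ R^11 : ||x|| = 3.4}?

S_11(3.4) = 2·π^(11/2)·(3.4)^10 / Γ(11/2) ≈ 4.27845e+06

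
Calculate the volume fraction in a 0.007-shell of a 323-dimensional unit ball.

1 - (1-0.007)^323 ≈ 0.896579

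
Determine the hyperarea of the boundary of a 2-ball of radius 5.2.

S = n·V_n(r)/r = 2·V_2(5.2)/5.2 (volume-to-surface relation), giving 2πr = 2π·5.2 ≈ 32.6726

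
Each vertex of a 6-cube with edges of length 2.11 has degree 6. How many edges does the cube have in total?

Each of the 2^6 = 64 vertices has degree 6; total edges = 6·2^6/2 = 192.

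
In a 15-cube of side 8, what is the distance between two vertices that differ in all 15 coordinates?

||(8,8,...,8)|| = √(15)·8 ≈ 30.9839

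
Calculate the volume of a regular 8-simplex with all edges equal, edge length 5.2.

Volume = 5.2^8 · √(9/2^8) / 8! ≈ 2.48604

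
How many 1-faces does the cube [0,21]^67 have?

The 67-cube has n·2^(n-1) = 67·2^66 = 67·73786976294838206464 = 4943727411754159833088 edges.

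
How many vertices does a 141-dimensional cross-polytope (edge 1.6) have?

Number of vertices = 2n = 282.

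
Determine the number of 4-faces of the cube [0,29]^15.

Choose 4 of 15 axes to span the face (C(15,4) = 1365 ways), then fix each of the remaining 11 coordinates at one of its two extreme values (2^11 = 2048 ways): 1365·2048 = 2795520.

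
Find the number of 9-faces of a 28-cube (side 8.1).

Number of 9-faces = C(28,9) · 2^(28-9) = 6906900 · 524288 = 3621204787200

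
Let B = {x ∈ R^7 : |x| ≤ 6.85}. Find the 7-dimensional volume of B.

The n-ball volume is π^(n/2)·r^n/Γ(n/2+1). With n=7, r=6.85: V ≈ 3.3436e+06.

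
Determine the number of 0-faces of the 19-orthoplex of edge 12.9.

Each 0-face is the convex hull of 1 vertex, one chosen as ±e_i from each of 1 distinct axis: 2^1·C(19,1) = 38.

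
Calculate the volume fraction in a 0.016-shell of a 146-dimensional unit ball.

V(inner)/V(outer) = ((1-0.016)/1)^146 ≈ 0.0949, so the shell fraction is 0.905096.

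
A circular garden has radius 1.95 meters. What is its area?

Volume = π^{2/2}·(1.95)^2/Γ(2) ≈ 11.9459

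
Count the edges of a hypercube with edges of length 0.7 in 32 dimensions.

Each of the 2^32 = 4294967296 vertices has degree 32; total edges = 32·2^32/2 = 68719476736.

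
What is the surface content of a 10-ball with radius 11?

S = n·V_n(r)/r = 10·V_10(11)/11 (volume-to-surface relation), giving 2357947691·π^5/12 ≈ 6.01315e+10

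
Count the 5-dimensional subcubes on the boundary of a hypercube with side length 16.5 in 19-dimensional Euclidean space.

Choose 5 of 19 axes to span the face (C(19,5) = 11628 ways), then fix each of the remaining 14 coordinates at one of its two extreme values (2^14 = 16384 ways): 11628·16384 = 190513152.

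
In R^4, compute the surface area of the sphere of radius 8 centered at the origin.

S = n·V_n(r)/r = 4·V_4(8)/8 (volume-to-surface relation), giving 1024·π^2 ≈ 10106.5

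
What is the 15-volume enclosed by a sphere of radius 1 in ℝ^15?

The n-ball volume is π^(n/2)·r^n/Γ(n/2+1). With n=15, r=1: V = 256·π^7/2027025 ≈ 0.381443.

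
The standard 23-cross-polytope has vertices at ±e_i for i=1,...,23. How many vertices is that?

Number of vertices = 2n = 46.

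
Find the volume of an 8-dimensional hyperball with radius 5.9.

Volume = π^{8/2}·(5.9)^8/Γ(5) ≈ 5.95942e+06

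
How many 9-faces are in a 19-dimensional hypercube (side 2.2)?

An n-cube has C(n,k)·2^(n-k) k-faces. Here C(19,9)·2^10 = 92378·1024 = 94595072.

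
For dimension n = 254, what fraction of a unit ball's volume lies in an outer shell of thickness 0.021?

1 - (1-0.021)^254 ≈ 0.995442 ≈ 99.54%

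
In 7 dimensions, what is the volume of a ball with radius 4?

V_7(4) = π^(7/2) · (4)^7 / Γ(7/2 + 1) = 262144·π^3/105 ≈ 77410.6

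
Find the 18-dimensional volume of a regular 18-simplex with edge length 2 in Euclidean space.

Volume = 2^18 · √(19/2^18) / 18! ≈ 3.48583e-13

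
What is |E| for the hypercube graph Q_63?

The 63-cube has n·2^(n-1) = 63·2^62 = 63·4611686018427387904 = 290536219160925437952 edges.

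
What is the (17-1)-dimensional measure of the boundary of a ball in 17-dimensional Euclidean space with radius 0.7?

S = n·V_n(r)/r = 17·V_17(0.7)/0.7 (volume-to-surface relation), giving 0.00796487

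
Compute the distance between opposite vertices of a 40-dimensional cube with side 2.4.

||(2.4,2.4,...,2.4)|| = √(40)·2.4 ≈ 15.1789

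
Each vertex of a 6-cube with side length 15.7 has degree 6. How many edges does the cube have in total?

The 6-cube has n·2^(n-1) = 6·2^5 = 6·32 = 192 edges.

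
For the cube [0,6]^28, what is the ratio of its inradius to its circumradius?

Ratio = (s/2)/(s√28/2) = 28^(-1/2) ≈ 0.188982.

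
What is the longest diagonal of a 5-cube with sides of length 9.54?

Diagonal = √5 · 9.54 ≈ 21.3321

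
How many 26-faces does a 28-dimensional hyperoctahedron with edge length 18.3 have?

Each 26-face is the convex hull of 27 vertices, one chosen as ±e_i from each of 27 distinct axes: 2^27·C(28,27) = 3758096384.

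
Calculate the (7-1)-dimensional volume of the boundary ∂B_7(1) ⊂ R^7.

S_7(1) = 2·π^(7/2)·(1)^6 / Γ(7/2) = 16·π^3/15 ≈ 33.0734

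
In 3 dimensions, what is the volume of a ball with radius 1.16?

The n-ball volume is π^(n/2)·r^n/Γ(n/2+1). With n=3, r=1.16: V ≈ 6.53827.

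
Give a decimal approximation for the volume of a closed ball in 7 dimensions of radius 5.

V_7(5) = π^(7/2) · (5)^7 / Γ(7/2 + 1) = 250000·π^3/21 ≈ 369122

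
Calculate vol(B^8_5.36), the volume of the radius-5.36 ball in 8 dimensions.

V_8(5.36) = π^(8/2) · (5.36)^8 / Γ(8/2 + 1) ≈ 2.76507e+06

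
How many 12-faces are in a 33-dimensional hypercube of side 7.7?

Choose 12 of 33 axes to span the face (C(33,12) = 354817320 ways), then fix each of the remaining 21 coordinates at one of its two extreme values (2^21 = 2097152 ways): 354817320·2097152 = 744105852272640.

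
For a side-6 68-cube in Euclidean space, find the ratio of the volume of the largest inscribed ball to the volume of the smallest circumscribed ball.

V_in / V_out = (r_in/r_out)^68 = (1/√68)^68 = 68^(-68/2) ≈ 4.95105e-63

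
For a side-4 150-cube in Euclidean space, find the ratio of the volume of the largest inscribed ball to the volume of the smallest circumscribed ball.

The radii are 4/2 and 4√150/2, so the volume ratio is (1/√150)^150 = 150^{-150/2} ≈ 6.21091e-164.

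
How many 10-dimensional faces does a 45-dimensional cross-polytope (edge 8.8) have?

f_10(45-orthoplex) = 2^11 · (45 choose 11) = 20788420423680.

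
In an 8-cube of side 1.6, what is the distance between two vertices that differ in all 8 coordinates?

d = √(1.6² + 1.6² + ... + 1.6²) [8 terms] = √(8·1.6²) = 1.6√8 ≈ 4.52548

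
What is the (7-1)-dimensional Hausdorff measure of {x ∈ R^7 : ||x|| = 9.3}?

|∂B_7(9.3)| ≈ 2.13981e+07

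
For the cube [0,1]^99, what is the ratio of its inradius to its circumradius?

For an n-cube of any side s, the inradius is s/2 and the circumradius is s√n/2, so the ratio is 1/√99 ≈ 0.100504.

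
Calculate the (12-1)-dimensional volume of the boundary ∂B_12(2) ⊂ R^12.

|∂B_12(2)| = 512·π^6/15 ≈ 32815.4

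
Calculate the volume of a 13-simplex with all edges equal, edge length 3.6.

V_13 = √(14) · 3.6^13 / (13! · 2^(13/2)) ≈ 0.000113246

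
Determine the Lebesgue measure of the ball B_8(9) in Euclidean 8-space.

The n-ball volume is π^(n/2)·r^n/Γ(n/2+1). With n=8, r=9: V = 14348907·π^4/8 ≈ 1.74714e+08.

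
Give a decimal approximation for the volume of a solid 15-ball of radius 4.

The n-ball volume is π^(n/2)·r^n/Γ(n/2+1). With n=15, r=4: V = 274877906944·π^7/2027025 ≈ 4.09572e+08.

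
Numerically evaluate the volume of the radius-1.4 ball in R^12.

The n-ball volume is π^(n/2)·r^n/Γ(n/2+1). With n=12, r=1.4: V ≈ 75.7013.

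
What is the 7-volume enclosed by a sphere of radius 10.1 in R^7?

V_7(10.1) = π^(7/2) · (10.1)^7 / Γ(7/2 + 1) ≈ 5.06559e+07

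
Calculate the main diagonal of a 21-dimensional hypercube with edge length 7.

d = √(7² + 7² + ... + 7²) [21 terms] = √(21·7²) = 7√21 ≈ 32.078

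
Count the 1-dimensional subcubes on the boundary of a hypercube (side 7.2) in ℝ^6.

f_1(6-cube) = (6 choose 1) · 2^5 = 192.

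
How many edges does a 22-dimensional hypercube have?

Each of the 2^22 = 4194304 vertices has degree 22; total edges = 22·2^22/2 = 46137344.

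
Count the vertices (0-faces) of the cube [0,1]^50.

An n-cube has 2^n vertices; for n = 50 that is 2^50 = 1125899906842624.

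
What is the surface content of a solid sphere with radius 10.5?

S = n·V_n(r)/r = 3·V_3(10.5)/10.5 (volume-to-surface relation), giving 4πr² = 4π·(10.5)² ≈ 1385.44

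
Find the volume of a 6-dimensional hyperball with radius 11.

Volume = π^{6/2}·(11)^6/Γ(4) = 1771561·π^3/6 ≈ 9.15492e+06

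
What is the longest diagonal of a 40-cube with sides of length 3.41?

The space diagonal of an n-cube of side s is s√n. Here 3.41·√40 ≈ 21.5667.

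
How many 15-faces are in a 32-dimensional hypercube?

Number of 15-faces = C(32,15) · 2^(32-15) = 565722720 · 131072 = 74150408355840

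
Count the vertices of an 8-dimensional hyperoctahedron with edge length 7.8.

Number of vertices = 2n = 16.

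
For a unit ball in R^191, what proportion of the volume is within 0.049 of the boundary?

Shell fraction = 1 - (1-0.049)^191 ≈ 0.999932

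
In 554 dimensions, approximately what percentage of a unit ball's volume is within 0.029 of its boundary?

1 - (1-0.029)^554 ≈ 0.9999999169 ≈ 99.999992%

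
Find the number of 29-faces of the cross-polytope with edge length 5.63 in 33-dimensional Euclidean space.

f_29(33-orthoplex) = 2^30 · (33 choose 30) = 5858335391744.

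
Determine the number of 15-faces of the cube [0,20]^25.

f_15(25-cube) = (25 choose 15) · 2^10 = 3347210240.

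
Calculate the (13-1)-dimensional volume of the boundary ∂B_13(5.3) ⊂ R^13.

|∂B_13(5.3)| ≈ 5.81561e+09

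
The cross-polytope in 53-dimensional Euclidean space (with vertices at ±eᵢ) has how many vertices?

Number of vertices = 2n = 106.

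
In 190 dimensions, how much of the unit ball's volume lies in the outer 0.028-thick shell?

V(inner)/V(outer) = ((1-0.028)/1)^190 ≈ 0.004535, so the shell fraction is 0.995465.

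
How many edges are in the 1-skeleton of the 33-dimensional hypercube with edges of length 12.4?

An n-cube has n·2^(n-1) edges. With n = 33: 33·4294967296 = 141733920768.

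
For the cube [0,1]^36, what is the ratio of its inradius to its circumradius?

Ratio = (s/2)/(s√36/2) = 36^(-1/2) ≈ 0.166667.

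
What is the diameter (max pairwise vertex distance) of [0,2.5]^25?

Diagonal = √25 · 2.5 = 12.5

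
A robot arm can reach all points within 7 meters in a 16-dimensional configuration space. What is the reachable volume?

V_16(7) = π^(16/2) · (7)^16 / Γ(16/2 + 1) = 4747561509943·π^8/5760 ≈ 7.82073e+12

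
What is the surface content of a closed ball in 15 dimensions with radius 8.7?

S = n·V_n(r)/r = 15·V_15(8.7)/8.7 (volume-to-surface relation), giving 8.14312e+13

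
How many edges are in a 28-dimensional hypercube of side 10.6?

An n-cube has C(n,k)·2^(n-k) k-faces. Here C(28,1)·2^27 = 28·134217728 = 3758096384.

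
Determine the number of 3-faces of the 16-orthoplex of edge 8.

Number of 3-faces = 2^(3+1) · C(16,3+1) = 16 · 1820 = 29120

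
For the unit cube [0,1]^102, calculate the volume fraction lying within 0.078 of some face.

The inner cube has side 1-2·0.078 = 0.844 and volume (0.844)^102 ≈ 3.069e-08, so the shell holds 0.9999999693 of the volume.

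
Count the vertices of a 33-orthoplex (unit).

Number of vertices = 2n = 66.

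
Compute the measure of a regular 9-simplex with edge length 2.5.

Volume = 2.5^9 · √(10/2^9) / 9! ≈ 0.00146914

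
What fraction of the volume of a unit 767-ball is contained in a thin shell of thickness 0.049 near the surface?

V(inner)/V(outer) = ((1-0.049)/1)^767 ≈ 1.838e-17, so the shell fraction is 1 - 1.838e-17.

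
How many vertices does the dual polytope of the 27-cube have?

An n-cross-polytope has 2n vertices; here n = 27, giving 54.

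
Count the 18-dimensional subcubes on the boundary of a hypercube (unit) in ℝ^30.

Choose 18 of 30 axes to span the face (C(30,18) = 86493225 ways), then fix each of the remaining 12 coordinates at one of its two extreme values (2^12 = 4096 ways): 86493225·4096 = 354276249600.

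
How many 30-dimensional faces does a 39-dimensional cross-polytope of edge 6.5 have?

An n-cross-polytope has 2^(k+1)·C(n,k+1) k-faces. Here 2^31·C(39,31) = 2147483648·61523748 = 132121242793672704.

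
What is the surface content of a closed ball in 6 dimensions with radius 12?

|∂B_6(12)| = 248832·π^3 ≈ 7.71535e+06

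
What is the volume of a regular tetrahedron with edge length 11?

Volume = (√2/12) · 11³ = 156.86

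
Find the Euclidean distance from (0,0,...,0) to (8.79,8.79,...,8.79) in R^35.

Diagonal = √35 · 8.79 ≈ 52.0023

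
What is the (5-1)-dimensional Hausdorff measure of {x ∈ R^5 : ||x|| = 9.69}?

|∂B_5(9.69)| ≈ 232040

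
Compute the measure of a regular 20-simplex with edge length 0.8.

For a regular n-simplex with edge a, V = (a^n / n!)·√((n+1)/2^n). With a=0.8, n=20: V ≈ 2.12073e-23.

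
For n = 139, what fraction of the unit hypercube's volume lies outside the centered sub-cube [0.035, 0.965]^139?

1 - (1 - 2·0.035)^139 = 1 - 0.93^139 ≈ 0.999958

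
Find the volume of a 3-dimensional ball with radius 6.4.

V_3(6.4) = π^(3/2) · (6.4)^3 / Γ(3/2 + 1) ≈ 1098.07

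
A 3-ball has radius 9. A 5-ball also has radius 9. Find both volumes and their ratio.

V_3(9) ≈ 3053.63. V_5(9) ≈ 310821. Ratio V_3/V_5 ≈ 0.009824.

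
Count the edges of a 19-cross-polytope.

Each 1-face is the convex hull of 2 vertices, one chosen as ±e_i from each of 2 distinct axes: 2^2·C(19,2) = 684.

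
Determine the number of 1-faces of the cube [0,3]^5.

Number of 1-faces = C(5,1) · 2^(5-1) = 5 · 16 = 80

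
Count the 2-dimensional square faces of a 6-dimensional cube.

f_2(6-cube) = (6 choose 2) · 2^4 = 240.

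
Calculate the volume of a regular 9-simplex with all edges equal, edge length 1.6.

V = (1.6^9 / 9!) · √((9+1) / 2^9) ≈ 2.64656e-05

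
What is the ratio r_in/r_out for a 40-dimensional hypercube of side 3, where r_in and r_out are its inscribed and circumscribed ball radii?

r_in = 3/2 (half the side); r_out = 3√40/2 (half the diagonal). Ratio = 1/√40 ≈ 0.158114.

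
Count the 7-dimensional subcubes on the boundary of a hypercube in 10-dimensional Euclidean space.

An n-cube has C(n,k)·2^(n-k) k-faces. Here C(10,7)·2^3 = 120·8 = 960.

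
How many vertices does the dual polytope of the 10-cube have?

Number of vertices = 2n = 20.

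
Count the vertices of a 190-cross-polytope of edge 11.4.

An n-cross-polytope has 2n vertices; here n = 190, giving 380.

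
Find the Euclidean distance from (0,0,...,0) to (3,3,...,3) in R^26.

||(3,3,...,3)|| = √(26)·3 ≈ 15.2971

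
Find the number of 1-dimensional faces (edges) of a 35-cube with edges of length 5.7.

The 35-cube has n·2^(n-1) = 35·2^34 = 35·17179869184 = 601295421440 edges.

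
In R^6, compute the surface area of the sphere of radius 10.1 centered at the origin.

The surface area of an n-ball is 2π^(n/2) r^(n-1) / Γ(n/2). For n=6, r=10.1: 3.25879e+06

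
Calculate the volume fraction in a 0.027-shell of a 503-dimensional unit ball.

V(inner)/V(outer) = ((1-0.027)/1)^503 ≈ 1.049e-06, so the shell fraction is 0.999998951.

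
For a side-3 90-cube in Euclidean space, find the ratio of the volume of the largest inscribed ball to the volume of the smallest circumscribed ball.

Volume scales as r^n, and r_in/r_out = 1/√90, giving (1/√90)^90 ≈ 1.14574e-88.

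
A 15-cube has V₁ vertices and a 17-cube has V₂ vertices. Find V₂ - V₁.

V₁ = 2^15 = 32768. V₂ = 2^17 = 131072. V₂ - V₁ = 98304.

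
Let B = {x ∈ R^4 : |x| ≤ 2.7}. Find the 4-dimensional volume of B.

Volume = π^{4/2}·(2.7)^4/Γ(3) ≈ 262.256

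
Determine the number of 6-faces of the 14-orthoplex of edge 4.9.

Each 6-face is the convex hull of 7 vertices, one chosen as ±e_i from each of 7 distinct axes: 2^7·C(14,7) = 439296.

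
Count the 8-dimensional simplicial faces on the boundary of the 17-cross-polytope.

f_8(17-orthoplex) = 2^9 · (17 choose 9) = 12446720.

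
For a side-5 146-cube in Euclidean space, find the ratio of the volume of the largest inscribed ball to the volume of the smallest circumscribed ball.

The radii are 5/2 and 5√146/2, so the volume ratio is (1/√146)^146 = 146^{-146/2} ≈ 1.00517e-158.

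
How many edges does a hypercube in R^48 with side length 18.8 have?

The 48-cube has n·2^(n-1) = 48·2^47 = 48·140737488355328 = 6755399441055744 edges.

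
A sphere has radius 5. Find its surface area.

The surface area of an n-ball is 2π^(n/2) r^(n-1) / Γ(n/2). For n=3, r=5: 4πr² = 4π·(5)² ≈ 314.159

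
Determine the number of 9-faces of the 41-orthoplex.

f_9(41-orthoplex) = 2^10 · (41 choose 10) = 1148005793792.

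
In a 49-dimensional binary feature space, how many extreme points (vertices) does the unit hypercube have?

An n-cube has 2^n vertices; for n = 49 that is 2^49 = 562949953421312.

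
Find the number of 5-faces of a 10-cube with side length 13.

Choose 5 of 10 axes to span the face (C(10,5) = 252 ways), then fix each of the remaining 5 coordinates at one of its two extreme values (2^5 = 32 ways): 252·32 = 8064.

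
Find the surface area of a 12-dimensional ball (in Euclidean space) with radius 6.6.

S = n·V_n(r)/r = 12·V_12(6.6)/6.6 (volume-to-surface relation), giving 1.65856e+10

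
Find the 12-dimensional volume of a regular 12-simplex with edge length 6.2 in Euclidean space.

For a regular n-simplex with edge a, V = (a^n / n!)·√((n+1)/2^n). With a=6.2, n=12: V ≈ 0.37945.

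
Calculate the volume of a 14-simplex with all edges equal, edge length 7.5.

For a regular n-simplex with edge a, V = (a^n / n!)·√((n+1)/2^n). With a=7.5, n=14: V ≈ 0.618422.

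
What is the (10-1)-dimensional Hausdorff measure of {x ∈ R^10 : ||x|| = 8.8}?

|∂B_10(8.8)| ≈ 8.07072e+09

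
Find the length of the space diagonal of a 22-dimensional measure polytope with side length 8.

Diagonal = √22 · 8 ≈ 37.5233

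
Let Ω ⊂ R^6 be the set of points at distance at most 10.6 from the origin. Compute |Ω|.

V_6(10.6) = π^(6/2) · (10.6)^6 / Γ(6/2 + 1) ≈ 7.3305e+06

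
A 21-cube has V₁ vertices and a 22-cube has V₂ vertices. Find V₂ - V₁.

V₁ = 2^21 = 2097152. V₂ = 2^22 = 4194304. V₂ - V₁ = 2097152.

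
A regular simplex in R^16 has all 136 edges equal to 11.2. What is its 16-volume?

Volume = 11.2^16 · √(17/2^16) / 16! ≈ 47.1904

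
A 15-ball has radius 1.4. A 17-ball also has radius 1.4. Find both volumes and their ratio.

V_15(1.4) ≈ 59.3404. V_17(1.4) ≈ 42.987. Ratio V_15/V_17 ≈ 1.38.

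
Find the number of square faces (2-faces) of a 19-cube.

An n-cube has C(n,k)·2^(n-k) k-faces. Here C(19,2)·2^17 = 171·131072 = 22413312.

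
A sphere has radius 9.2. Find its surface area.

S = n·V_n(r)/r = 3·V_3(9.2)/9.2 (volume-to-surface relation), giving 4πr² = 4π·(9.2)² ≈ 1063.62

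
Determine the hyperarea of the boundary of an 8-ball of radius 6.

|∂B_8(6)| = 93312·π^4 ≈ 9.08944e+06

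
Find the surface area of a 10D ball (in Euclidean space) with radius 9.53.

S = n·V_n(r)/r = 10·V_10(9.53)/9.53 (volume-to-surface relation), giving 1.6535e+10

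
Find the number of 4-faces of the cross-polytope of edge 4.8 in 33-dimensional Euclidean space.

Number of 4-faces = 2^(4+1) · C(33,4+1) = 32 · 237336 = 7594752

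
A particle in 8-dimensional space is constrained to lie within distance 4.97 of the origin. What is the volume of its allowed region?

The n-ball volume is π^(n/2)·r^n/Γ(n/2+1). With n=8, r=4.97: V ≈ 1.51091e+06.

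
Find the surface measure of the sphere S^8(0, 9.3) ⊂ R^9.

|∂B_9(9.3)| ≈ 1.66121e+09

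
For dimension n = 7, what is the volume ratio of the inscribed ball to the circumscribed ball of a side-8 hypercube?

V_in / V_out = (r_in/r_out)^7 = (1/√7)^7 = 7^(-7/2) ≈ 0.00110194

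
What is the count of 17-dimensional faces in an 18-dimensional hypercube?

An n-cube has C(n,k)·2^(n-k) k-faces. Here C(18,17)·2^1 = 18·2 = 36.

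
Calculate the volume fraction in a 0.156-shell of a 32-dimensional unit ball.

Shell fraction = 1 - (1-0.156)^32 ≈ 0.995605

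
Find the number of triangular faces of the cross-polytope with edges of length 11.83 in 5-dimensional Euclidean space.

An n-cross-polytope has 2^(k+1)·C(n,k+1) k-faces. Here 2^3·C(5,3) = 8·10 = 80.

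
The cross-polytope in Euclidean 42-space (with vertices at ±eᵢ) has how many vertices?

The 42-dimensional cross-polytope has 2n = 2·42 = 84 vertices.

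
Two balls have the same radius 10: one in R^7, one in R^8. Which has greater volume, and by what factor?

V_7(10) ≈ 4.72477e+07, V_8(10) ≈ 4.05871e+08. The 8-ball is larger by a factor of 8.59.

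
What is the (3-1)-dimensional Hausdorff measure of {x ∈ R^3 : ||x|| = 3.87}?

|∂B_3(3.87)| = 4πr² = 4π·(3.87)² ≈ 188.205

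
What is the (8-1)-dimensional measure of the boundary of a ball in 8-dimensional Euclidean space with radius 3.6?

S_8(3.6) = 2·π^(8/2)·(3.6)^7 / Γ(8/2) ≈ 254446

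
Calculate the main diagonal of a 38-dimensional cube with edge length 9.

The space diagonal of an n-cube of side s is s√n. Here 9·√38 ≈ 55.4797.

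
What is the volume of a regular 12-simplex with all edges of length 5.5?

V = (5.5^12 / 12!) · √((12+1) / 2^12) ≈ 0.0901171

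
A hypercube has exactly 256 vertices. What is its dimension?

n = log_2(256) = 8.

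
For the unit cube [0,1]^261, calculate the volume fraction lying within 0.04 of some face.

1 - (1 - 2·0.04)^261 = 1 - 0.92^261 ≈ 1 - 3.537e-10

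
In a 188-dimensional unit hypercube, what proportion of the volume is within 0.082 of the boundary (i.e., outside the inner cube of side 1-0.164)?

The inner cube has side 1-2·0.082 = 0.836 and volume (0.836)^188 ≈ 2.37e-15, so the shell holds 1 - 2.37e-15 of the volume.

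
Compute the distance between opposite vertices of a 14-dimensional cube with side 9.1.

Diagonal = √14 · 9.1 ≈ 34.0491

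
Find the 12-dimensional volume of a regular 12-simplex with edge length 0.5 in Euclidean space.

V_12 = √(13) · 0.5^12 / (12! · 2^(12/2)) ≈ 2.87141e-14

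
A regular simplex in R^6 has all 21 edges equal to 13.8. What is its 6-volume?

V_6 = √(7) · 13.8^6 / (6! · 2^(6/2)) ≈ 3172.5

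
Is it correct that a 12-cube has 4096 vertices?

True. The 12-cube has 2^12 = 4096 vertices.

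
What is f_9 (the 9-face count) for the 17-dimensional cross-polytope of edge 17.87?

Number of 9-faces = 2^(9+1) · C(17,9+1) = 1024 · 19448 = 19914752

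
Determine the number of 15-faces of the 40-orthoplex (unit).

Each 15-face is the convex hull of 16 vertices, one chosen as ±e_i from each of 16 distinct axes: 2^16·C(40,16) = 4119075333734400.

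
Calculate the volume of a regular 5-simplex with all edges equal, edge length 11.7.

For a regular n-simplex with edge a, V = (a^n / n!)·√((n+1)/2^n). With a=11.7, n=5: V ≈ 791.132.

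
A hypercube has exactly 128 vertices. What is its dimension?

The n-cube has 2^n vertices, and 128 = 2^7, so n = 7.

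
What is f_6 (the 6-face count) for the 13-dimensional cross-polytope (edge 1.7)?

f_6(13-orthoplex) = 2^7 · (13 choose 7) = 219648.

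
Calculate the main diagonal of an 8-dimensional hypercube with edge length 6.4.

d = √(6.4² + 6.4² + ... + 6.4²) [8 terms] = √(8·6.4²) = 6.4√8 ≈ 18.1019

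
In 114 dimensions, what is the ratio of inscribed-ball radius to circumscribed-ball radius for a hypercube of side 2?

r_in = 2/2 (half the side); r_out = 2√114/2 (half the diagonal). Ratio = 1/√114 ≈ 0.0936586.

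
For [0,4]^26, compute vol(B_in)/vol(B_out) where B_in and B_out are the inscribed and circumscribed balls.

V_in/V_out = n^(-n/2) = 26^(-26/2) ≈ 4.03038e-19.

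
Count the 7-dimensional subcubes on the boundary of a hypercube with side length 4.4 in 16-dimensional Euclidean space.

Choose 7 of 16 axes to span the face (C(16,7) = 11440 ways), then fix each of the remaining 9 coordinates at one of its two extreme values (2^9 = 512 ways): 11440·512 = 5857280.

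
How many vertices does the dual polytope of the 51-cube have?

The 51-dimensional cross-polytope has 2n = 2·51 = 102 vertices.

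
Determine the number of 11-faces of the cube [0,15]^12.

Number of 11-faces = C(12,11) · 2^(12-11) = 12 · 2 = 24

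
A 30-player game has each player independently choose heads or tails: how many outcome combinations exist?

An n-cube has 2^n vertices; for n = 30 that is 2^30 = 1073741824.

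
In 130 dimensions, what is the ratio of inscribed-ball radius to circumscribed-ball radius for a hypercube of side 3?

r_in / r_out = (3/2) / (3√130/2) = 1/√130 ≈ 0.0877058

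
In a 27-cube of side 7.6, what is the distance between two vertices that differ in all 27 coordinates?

Diagonal = √27 · 7.6 ≈ 39.4908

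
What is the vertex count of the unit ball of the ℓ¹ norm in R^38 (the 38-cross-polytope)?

The vertices are ±e_1, ..., ±e_38, so there are 2·38 = 76.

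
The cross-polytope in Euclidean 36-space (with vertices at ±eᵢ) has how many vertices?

Number of vertices = 2n = 72.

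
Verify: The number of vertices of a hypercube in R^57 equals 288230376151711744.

False. The 57-cube has 2^57 = 144115188075855872 vertices.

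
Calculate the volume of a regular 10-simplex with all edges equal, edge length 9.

Volume = 9^10 · √(11/2^10) / 10! ≈ 99.5883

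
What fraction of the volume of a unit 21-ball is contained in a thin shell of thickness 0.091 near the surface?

Shell fraction = 1 - (1-0.091)^21 ≈ 0.865153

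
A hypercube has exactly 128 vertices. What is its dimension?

Since 2^n = 128, we have n = 7.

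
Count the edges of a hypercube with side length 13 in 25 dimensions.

Each of the 2^25 = 33554432 vertices has degree 25; total edges = 25·2^25/2 = 419430400.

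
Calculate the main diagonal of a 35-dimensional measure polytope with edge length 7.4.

d = √(7.4² + 7.4² + ... + 7.4²) [35 terms] = √(35·7.4²) = 7.4√35 ≈ 43.779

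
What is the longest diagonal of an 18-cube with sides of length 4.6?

Diagonal = √18 · 4.6 ≈ 19.5161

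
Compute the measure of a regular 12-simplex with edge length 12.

For a regular n-simplex with edge a, V = (a^n / n!)·√((n+1)/2^n). With a=12, n=12: V ≈ 1048.65.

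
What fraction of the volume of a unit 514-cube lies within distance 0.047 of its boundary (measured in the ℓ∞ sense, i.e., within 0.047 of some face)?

Shell fraction = 1 - (1-0.094)^514 ≈ 1 - 9.202e-23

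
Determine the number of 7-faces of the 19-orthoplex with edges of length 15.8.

Number of 7-faces = 2^(7+1) · C(19,7+1) = 256 · 75582 = 19348992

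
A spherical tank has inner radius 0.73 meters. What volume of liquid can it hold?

Volume = π^{3/2}·(0.73)^3/Γ(5/2) ≈ 1.62951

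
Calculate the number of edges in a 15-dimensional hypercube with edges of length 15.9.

Each of the 2^15 = 32768 vertices has degree 15; total edges = 15·2^15/2 = 245760.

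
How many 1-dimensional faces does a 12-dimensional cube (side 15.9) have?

Choose 1 of 12 axes to span the face (C(12,1) = 12 ways), then fix each of the remaining 11 coordinates at one of its two extreme values (2^11 = 2048 ways): 12·2048 = 24576.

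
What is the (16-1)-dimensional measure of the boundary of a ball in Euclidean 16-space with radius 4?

The surface area of an n-ball is 2π^(n/2) r^(n-1) / Γ(n/2). For n=16, r=4: 134217728·π^8/315 ≈ 4.04295e+09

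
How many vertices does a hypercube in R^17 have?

Each vertex is a binary string of length 17, so there are 2^17 = 131072.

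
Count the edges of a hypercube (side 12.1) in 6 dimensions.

Each of the 2^6 = 64 vertices has degree 6; total edges = 6·2^6/2 = 192.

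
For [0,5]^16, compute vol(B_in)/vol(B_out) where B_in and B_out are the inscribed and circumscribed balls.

The radii are 5/2 and 5√16/2, so the volume ratio is (1/√16)^16 = 16^{-16/2} ≈ 2.32831e-10.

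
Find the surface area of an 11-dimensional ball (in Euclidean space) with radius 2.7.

The surface area of an n-ball is 2π^(n/2) r^(n-1) / Γ(n/2). For n=11, r=2.7: 426712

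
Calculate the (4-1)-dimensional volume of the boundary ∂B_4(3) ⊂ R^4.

S = n·V_n(r)/r = 4·V_4(3)/3 (volume-to-surface relation), giving 54·π^2 ≈ 532.959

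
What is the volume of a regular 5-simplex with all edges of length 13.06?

V_5 = √(6) · 13.06^5 / (5! · 2^(5/2)) ≈ 1370.99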